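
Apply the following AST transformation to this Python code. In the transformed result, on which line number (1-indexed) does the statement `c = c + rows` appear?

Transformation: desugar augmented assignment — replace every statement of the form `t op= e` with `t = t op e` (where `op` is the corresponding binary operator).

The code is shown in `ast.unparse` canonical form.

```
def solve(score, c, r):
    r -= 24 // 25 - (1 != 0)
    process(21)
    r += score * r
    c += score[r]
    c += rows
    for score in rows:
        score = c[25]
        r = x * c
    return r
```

Transformed code:
def solve(score, c, r):
    r = r - (24 // 25 - (1 != 0))
    process(21)
    r = r + score * r
    c = c + score[r]
    c = c + rows
    for score in rows:
        score = c[25]
        r = x * c
    return r

6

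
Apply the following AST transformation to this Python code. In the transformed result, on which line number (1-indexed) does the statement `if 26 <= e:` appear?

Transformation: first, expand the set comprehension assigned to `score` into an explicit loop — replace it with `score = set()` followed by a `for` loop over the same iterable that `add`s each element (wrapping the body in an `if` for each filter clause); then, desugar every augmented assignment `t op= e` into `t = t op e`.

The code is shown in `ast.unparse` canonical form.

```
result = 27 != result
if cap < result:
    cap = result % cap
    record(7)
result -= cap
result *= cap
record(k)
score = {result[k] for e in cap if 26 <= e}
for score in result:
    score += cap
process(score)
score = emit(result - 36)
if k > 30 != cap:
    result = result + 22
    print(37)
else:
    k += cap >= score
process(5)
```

10

Transformed code:
result = 27 != result
if cap < result:
    cap = result % cap
    record(7)
result = result - cap
result = result * cap
record(k)
score = set()
for e in cap:
    if 26 <= e:
        score.add(result[k])
for score in result:
    score = score + cap
process(score)
score = emit(result - 36)
if k > 30 != cap:
    result = result + 22
    print(37)
else:
    k = k + (cap >= score)
process(5)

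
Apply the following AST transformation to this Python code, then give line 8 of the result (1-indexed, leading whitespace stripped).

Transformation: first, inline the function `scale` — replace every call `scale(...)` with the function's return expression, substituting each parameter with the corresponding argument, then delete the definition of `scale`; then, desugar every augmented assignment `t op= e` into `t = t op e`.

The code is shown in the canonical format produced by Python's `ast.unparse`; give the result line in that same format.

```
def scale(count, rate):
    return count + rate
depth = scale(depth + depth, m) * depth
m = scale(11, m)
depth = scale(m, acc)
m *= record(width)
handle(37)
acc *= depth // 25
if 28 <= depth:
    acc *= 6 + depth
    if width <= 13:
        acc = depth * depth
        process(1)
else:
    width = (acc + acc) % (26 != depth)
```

Transformed code:
depth = (depth + depth + m) * depth
m = 11 + m
depth = m + acc
m = m * record(width)
handle(37)
acc = acc * (depth // 25)
if 28 <= depth:
    acc = acc * (6 + depth)
    if width <= 13:
        acc = depth * depth
        process(1)
else:
    width = (acc + acc) % (26 != depth)

acc = acc * (6 + depth)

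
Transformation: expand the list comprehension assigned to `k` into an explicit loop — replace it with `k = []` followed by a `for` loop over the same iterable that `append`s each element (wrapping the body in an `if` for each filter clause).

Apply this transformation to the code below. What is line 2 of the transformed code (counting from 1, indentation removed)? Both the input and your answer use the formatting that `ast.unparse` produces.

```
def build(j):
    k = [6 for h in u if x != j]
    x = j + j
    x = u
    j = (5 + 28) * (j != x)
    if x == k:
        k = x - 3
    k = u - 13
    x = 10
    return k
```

Transformed code:
def build(j):
    k = []
    for h in u:
        if x != j:
            k.append(6)
    x = j + j
    x = u
    j = (5 + 28) * (j != x)
    if x == k:
        k = x - 3
    k = u - 13
    x = 10
    return k

k = []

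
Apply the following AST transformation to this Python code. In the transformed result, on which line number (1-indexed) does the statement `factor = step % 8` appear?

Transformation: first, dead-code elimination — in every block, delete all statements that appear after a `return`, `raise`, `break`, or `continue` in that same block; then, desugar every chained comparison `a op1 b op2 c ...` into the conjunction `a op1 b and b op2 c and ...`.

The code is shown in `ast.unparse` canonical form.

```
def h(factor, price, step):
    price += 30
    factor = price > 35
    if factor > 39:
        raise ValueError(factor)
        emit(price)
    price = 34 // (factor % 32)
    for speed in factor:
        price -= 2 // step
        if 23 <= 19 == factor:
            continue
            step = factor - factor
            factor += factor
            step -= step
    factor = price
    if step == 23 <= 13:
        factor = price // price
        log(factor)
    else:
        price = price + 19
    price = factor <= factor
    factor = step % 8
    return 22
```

18

Transformed code:
def h(factor, price, step):
    price += 30
    factor = price > 35
    if factor > 39:
        raise ValueError(factor)
    price = 34 // (factor % 32)
    for speed in factor:
        price -= 2 // step
        if 23 <= 19 and 19 == factor:
            continue
    factor = price
    if step == 23 and 23 <= 13:
        factor = price // price
        log(factor)
    else:
        price = price + 19
    price = factor <= factor
    factor = step % 8
    return 22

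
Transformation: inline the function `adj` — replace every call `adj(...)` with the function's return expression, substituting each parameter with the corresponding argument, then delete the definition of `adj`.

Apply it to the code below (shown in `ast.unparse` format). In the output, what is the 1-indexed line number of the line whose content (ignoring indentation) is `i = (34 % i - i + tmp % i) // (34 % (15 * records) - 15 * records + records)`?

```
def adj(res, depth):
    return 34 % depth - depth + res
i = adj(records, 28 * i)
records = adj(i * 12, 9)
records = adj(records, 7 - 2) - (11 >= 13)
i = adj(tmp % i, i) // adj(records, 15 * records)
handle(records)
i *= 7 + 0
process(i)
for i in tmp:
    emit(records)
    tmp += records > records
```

Transformed code:
i = 34 % (28 * i) - 28 * i + records
records = 34 % 9 - 9 + i * 12
records = 34 % (7 - 2) - (7 - 2) + records - (11 >= 13)
i = (34 % i - i + tmp % i) // (34 % (15 * records) - 15 * records + records)
handle(records)
i *= 7 + 0
process(i)
for i in tmp:
    emit(records)
    tmp += records > records

4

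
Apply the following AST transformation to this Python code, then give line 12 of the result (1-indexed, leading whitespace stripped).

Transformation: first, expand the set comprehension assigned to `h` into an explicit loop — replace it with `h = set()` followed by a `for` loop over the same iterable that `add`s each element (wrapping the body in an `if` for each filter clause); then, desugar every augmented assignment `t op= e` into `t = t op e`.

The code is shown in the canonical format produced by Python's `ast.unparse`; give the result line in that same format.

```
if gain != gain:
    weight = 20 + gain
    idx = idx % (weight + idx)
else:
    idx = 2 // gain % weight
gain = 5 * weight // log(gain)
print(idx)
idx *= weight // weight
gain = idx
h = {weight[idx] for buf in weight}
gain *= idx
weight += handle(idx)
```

h.add(weight[idx])

Transformed code:
if gain != gain:
    weight = 20 + gain
    idx = idx % (weight + idx)
else:
    idx = 2 // gain % weight
gain = 5 * weight // log(gain)
print(idx)
idx = idx * (weight // weight)
gain = idx
h = set()
for buf in weight:
    h.add(weight[idx])
gain = gain * idx
weight = weight + handle(idx)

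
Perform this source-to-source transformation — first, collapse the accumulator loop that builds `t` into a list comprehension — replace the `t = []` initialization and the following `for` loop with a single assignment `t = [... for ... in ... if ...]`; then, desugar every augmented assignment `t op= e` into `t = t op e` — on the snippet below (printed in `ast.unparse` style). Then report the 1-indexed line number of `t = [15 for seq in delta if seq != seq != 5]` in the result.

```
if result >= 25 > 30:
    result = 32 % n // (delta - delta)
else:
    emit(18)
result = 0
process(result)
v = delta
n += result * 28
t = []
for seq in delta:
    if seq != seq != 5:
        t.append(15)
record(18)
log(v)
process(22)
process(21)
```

9

Transformed code:
if result >= 25 > 30:
    result = 32 % n // (delta - delta)
else:
    emit(18)
result = 0
process(result)
v = delta
n = n + result * 28
t = [15 for seq in delta if seq != seq != 5]
record(18)
log(v)
process(22)
process(21)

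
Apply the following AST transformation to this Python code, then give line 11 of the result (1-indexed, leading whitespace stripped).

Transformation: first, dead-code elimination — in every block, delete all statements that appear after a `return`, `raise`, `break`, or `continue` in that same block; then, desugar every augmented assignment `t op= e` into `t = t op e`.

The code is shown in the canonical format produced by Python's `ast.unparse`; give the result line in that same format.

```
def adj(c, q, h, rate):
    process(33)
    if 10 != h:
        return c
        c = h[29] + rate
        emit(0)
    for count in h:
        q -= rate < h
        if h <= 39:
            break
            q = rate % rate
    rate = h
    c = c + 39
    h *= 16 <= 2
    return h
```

Transformed code:
def adj(c, q, h, rate):
    process(33)
    if 10 != h:
        return c
    for count in h:
        q = q - (rate < h)
        if h <= 39:
            break
    rate = h
    c = c + 39
    h = h * (16 <= 2)
    return h

h = h * (16 <= 2)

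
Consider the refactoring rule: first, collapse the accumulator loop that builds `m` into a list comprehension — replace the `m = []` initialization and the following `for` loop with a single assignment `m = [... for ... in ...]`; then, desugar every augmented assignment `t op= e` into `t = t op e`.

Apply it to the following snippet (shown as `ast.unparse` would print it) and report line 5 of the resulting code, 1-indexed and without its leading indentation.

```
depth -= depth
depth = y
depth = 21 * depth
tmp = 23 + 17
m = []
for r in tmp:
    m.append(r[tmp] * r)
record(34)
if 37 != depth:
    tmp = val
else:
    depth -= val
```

Transformed code:
depth = depth - depth
depth = y
depth = 21 * depth
tmp = 23 + 17
m = [r[tmp] * r for r in tmp]
record(34)
if 37 != depth:
    tmp = val
else:
    depth = depth - val

m = [r[tmp] * r for r in tmp]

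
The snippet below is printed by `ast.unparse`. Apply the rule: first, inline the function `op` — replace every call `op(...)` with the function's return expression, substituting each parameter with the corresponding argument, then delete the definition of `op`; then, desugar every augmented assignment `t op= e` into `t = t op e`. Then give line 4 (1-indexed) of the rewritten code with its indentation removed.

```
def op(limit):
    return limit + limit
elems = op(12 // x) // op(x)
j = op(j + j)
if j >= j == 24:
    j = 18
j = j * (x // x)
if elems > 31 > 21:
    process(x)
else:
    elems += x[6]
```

j = 18

Transformed code:
elems = (12 // x + 12 // x) // (x + x)
j = j + j + (j + j)
if j >= j == 24:
    j = 18
j = j * (x // x)
if elems > 31 > 21:
    process(x)
else:
    elems = elems + x[6]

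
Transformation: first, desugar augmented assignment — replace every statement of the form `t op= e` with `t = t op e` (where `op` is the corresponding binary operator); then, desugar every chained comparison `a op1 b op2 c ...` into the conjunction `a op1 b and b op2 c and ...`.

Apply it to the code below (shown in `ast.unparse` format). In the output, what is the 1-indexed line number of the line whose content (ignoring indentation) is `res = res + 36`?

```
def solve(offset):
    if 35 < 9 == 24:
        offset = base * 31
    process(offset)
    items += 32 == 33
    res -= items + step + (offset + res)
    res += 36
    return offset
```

Transformed code:
def solve(offset):
    if 35 < 9 and 9 == 24:
        offset = base * 31
    process(offset)
    items = items + (32 == 33)
    res = res - (items + step + (offset + res))
    res = res + 36
    return offset

7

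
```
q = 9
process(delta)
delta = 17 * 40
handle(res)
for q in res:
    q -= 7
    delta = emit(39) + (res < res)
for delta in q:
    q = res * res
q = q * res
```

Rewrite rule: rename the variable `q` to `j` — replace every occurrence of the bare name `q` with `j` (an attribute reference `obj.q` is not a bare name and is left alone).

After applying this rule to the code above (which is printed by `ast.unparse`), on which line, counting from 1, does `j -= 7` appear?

6

Transformed code:
j = 9
process(delta)
delta = 17 * 40
handle(res)
for j in res:
    j -= 7
    delta = emit(39) + (res < res)
for delta in j:
    j = res * res
j = j * res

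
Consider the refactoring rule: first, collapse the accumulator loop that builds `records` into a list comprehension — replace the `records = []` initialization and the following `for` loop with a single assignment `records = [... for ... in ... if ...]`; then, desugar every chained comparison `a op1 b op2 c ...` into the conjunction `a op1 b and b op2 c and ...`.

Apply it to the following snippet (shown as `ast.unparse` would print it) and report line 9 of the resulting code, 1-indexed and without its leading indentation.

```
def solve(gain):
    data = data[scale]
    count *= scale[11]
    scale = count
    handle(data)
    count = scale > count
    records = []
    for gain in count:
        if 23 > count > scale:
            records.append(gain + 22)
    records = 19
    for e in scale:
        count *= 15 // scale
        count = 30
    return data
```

Transformed code:
def solve(gain):
    data = data[scale]
    count *= scale[11]
    scale = count
    handle(data)
    count = scale > count
    records = [gain + 22 for gain in count if 23 > count and count > scale]
    records = 19
    for e in scale:
        count *= 15 // scale
        count = 30
    return data

for e in scale:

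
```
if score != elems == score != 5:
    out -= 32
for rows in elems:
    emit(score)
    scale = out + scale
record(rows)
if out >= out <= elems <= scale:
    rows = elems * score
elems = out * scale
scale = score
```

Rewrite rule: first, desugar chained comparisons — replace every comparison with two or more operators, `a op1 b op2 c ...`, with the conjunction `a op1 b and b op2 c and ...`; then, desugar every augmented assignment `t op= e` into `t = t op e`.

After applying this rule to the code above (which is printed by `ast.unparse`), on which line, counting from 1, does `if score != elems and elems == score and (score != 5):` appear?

1

Transformed code:
if score != elems and elems == score and (score != 5):
    out = out - 32
for rows in elems:
    emit(score)
    scale = out + scale
record(rows)
if out >= out and out <= elems and (elems <= scale):
    rows = elems * score
elems = out * scale
scale = score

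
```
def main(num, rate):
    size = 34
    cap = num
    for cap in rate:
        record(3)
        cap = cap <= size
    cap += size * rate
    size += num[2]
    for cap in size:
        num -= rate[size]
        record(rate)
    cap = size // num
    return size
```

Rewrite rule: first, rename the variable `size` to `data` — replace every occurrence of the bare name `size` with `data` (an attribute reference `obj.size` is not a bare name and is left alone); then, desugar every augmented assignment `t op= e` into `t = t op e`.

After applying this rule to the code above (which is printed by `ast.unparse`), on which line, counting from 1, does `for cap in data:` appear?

9

Transformed code:
def main(num, rate):
    data = 34
    cap = num
    for cap in rate:
        record(3)
        cap = cap <= data
    cap = cap + data * rate
    data = data + num[2]
    for cap in data:
        num = num - rate[data]
        record(rate)
    cap = data // num
    return data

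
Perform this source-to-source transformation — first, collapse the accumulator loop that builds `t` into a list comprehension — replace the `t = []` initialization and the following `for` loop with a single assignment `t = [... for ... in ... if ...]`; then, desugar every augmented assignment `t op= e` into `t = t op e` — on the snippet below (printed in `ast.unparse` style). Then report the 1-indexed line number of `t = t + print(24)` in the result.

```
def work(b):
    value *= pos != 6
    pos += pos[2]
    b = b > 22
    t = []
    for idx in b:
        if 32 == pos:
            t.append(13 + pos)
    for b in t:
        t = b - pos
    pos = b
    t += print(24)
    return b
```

Transformed code:
def work(b):
    value = value * (pos != 6)
    pos = pos + pos[2]
    b = b > 22
    t = [13 + pos for idx in b if 32 == pos]
    for b in t:
        t = b - pos
    pos = b
    t = t + print(24)
    return b

9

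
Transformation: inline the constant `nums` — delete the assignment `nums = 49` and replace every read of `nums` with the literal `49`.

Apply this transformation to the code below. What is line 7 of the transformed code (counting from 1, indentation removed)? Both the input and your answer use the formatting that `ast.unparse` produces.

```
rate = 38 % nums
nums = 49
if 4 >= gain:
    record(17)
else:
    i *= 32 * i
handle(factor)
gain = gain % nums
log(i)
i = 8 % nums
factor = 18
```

Transformed code:
rate = 38 % 49
if 4 >= gain:
    record(17)
else:
    i *= 32 * i
handle(factor)
gain = gain % 49
log(i)
i = 8 % 49
factor = 18

gain = gain % 49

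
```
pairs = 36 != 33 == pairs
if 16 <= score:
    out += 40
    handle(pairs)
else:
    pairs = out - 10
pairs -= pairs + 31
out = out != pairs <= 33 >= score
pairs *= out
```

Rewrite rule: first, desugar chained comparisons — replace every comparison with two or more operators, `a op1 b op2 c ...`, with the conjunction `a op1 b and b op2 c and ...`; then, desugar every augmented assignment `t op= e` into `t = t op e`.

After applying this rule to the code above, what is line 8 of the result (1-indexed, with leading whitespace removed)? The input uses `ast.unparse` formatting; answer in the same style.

out = out != pairs and pairs <= 33 and (33 >= score)

Transformed code:
pairs = 36 != 33 and 33 == pairs
if 16 <= score:
    out = out + 40
    handle(pairs)
else:
    pairs = out - 10
pairs = pairs - (pairs + 31)
out = out != pairs and pairs <= 33 and (33 >= score)
pairs = pairs * out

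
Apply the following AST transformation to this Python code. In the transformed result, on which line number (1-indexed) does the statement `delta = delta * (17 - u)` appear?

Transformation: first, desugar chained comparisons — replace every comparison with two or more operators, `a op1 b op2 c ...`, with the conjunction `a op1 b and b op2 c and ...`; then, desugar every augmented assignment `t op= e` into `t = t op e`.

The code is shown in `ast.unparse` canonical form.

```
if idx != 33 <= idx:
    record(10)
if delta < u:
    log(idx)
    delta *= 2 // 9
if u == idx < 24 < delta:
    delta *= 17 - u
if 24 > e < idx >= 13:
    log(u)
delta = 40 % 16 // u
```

7

Transformed code:
if idx != 33 and 33 <= idx:
    record(10)
if delta < u:
    log(idx)
    delta = delta * (2 // 9)
if u == idx and idx < 24 and (24 < delta):
    delta = delta * (17 - u)
if 24 > e and e < idx and (idx >= 13):
    log(u)
delta = 40 % 16 // u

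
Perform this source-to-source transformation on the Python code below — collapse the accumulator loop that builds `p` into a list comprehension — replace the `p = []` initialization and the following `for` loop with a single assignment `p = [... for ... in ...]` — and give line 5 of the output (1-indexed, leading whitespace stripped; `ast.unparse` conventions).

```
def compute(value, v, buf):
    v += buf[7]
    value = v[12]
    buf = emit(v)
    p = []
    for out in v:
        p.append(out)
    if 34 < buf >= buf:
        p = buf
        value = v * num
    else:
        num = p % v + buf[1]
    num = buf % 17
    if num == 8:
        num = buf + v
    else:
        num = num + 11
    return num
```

Transformed code:
def compute(value, v, buf):
    v += buf[7]
    value = v[12]
    buf = emit(v)
    p = [out for out in v]
    if 34 < buf >= buf:
        p = buf
        value = v * num
    else:
        num = p % v + buf[1]
    num = buf % 17
    if num == 8:
        num = buf + v
    else:
        num = num + 11
    return num

p = [out for out in v]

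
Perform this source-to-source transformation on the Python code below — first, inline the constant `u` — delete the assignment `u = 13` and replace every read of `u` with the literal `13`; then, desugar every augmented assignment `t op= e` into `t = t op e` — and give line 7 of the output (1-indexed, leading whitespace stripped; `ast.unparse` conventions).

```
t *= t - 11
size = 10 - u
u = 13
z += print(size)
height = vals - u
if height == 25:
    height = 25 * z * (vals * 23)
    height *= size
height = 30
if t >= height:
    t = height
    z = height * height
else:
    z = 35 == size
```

Transformed code:
t = t * (t - 11)
size = 10 - 13
z = z + print(size)
height = vals - 13
if height == 25:
    height = 25 * z * (vals * 23)
    height = height * size
height = 30
if t >= height:
    t = height
    z = height * height
else:
    z = 35 == size

height = height * size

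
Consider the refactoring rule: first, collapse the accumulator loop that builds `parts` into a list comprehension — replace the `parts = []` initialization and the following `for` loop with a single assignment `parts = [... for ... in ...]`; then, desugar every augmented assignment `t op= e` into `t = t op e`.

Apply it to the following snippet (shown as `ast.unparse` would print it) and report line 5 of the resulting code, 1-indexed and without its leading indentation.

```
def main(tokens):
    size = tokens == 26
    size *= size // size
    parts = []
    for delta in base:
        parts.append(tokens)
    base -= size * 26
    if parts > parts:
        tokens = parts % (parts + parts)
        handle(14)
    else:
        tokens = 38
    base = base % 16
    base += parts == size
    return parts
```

Transformed code:
def main(tokens):
    size = tokens == 26
    size = size * (size // size)
    parts = [tokens for delta in base]
    base = base - size * 26
    if parts > parts:
        tokens = parts % (parts + parts)
        handle(14)
    else:
        tokens = 38
    base = base % 16
    base = base + (parts == size)
    return parts

base = base - size * 26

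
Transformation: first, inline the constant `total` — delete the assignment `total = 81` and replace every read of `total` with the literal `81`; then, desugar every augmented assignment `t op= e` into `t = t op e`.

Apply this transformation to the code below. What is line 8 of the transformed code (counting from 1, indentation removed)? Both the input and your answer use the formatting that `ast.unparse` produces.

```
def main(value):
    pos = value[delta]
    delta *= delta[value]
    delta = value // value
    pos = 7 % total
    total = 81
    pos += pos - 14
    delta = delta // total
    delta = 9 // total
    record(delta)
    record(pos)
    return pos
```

delta = 9 // 81

Transformed code:
def main(value):
    pos = value[delta]
    delta = delta * delta[value]
    delta = value // value
    pos = 7 % 81
    pos = pos + (pos - 14)
    delta = delta // 81
    delta = 9 // 81
    record(delta)
    record(pos)
    return pos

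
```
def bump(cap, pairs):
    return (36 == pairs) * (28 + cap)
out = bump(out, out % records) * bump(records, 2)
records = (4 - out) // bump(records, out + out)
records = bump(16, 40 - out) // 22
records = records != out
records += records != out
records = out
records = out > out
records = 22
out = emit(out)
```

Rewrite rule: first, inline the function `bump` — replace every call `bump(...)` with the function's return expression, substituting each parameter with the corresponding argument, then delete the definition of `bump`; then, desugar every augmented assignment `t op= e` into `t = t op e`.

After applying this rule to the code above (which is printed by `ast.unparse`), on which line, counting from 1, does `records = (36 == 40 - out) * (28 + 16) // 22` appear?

Transformed code:
out = (36 == out % records) * (28 + out) * ((36 == 2) * (28 + records))
records = (4 - out) // ((36 == out + out) * (28 + records))
records = (36 == 40 - out) * (28 + 16) // 22
records = records != out
records = records + (records != out)
records = out
records = out > out
records = 22
out = emit(out)

3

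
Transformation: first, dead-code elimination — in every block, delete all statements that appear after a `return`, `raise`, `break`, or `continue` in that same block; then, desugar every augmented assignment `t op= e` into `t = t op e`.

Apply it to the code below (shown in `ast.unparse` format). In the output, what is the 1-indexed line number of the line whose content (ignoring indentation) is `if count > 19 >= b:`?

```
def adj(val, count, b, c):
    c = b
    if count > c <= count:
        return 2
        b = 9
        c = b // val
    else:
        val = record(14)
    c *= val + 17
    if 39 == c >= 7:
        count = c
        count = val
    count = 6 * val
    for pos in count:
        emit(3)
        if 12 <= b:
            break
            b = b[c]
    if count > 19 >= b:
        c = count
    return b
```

Transformed code:
def adj(val, count, b, c):
    c = b
    if count > c <= count:
        return 2
    else:
        val = record(14)
    c = c * (val + 17)
    if 39 == c >= 7:
        count = c
        count = val
    count = 6 * val
    for pos in count:
        emit(3)
        if 12 <= b:
            break
    if count > 19 >= b:
        c = count
    return b

16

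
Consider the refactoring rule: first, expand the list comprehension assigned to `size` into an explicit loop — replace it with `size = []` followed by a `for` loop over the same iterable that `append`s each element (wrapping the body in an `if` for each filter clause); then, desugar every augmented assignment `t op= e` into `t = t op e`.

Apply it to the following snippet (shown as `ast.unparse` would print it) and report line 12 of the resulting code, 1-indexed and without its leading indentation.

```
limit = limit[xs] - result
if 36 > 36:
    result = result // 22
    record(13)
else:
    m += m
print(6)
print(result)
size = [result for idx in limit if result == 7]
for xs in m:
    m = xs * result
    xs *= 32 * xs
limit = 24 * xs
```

Transformed code:
limit = limit[xs] - result
if 36 > 36:
    result = result // 22
    record(13)
else:
    m = m + m
print(6)
print(result)
size = []
for idx in limit:
    if result == 7:
        size.append(result)
for xs in m:
    m = xs * result
    xs = xs * (32 * xs)
limit = 24 * xs

size.append(result)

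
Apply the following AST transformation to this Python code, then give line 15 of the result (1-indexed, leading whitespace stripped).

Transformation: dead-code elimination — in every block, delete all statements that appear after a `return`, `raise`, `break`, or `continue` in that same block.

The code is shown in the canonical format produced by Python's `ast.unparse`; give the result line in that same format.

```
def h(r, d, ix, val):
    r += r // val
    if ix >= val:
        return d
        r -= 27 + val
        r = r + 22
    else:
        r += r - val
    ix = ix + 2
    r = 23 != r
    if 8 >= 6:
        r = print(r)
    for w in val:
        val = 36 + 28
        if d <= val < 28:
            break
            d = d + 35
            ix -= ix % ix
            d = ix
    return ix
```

return ix

Transformed code:
def h(r, d, ix, val):
    r += r // val
    if ix >= val:
        return d
    else:
        r += r - val
    ix = ix + 2
    r = 23 != r
    if 8 >= 6:
        r = print(r)
    for w in val:
        val = 36 + 28
        if d <= val < 28:
            break
    return ix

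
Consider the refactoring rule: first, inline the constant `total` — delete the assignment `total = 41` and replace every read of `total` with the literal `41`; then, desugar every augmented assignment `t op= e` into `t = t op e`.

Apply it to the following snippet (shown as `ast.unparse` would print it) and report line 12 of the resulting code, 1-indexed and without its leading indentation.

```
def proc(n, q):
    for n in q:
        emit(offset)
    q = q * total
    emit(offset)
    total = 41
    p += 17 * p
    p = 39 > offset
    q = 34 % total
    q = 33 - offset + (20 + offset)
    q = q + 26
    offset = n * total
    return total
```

return 41

Transformed code:
def proc(n, q):
    for n in q:
        emit(offset)
    q = q * 41
    emit(offset)
    p = p + 17 * p
    p = 39 > offset
    q = 34 % 41
    q = 33 - offset + (20 + offset)
    q = q + 26
    offset = n * 41
    return 41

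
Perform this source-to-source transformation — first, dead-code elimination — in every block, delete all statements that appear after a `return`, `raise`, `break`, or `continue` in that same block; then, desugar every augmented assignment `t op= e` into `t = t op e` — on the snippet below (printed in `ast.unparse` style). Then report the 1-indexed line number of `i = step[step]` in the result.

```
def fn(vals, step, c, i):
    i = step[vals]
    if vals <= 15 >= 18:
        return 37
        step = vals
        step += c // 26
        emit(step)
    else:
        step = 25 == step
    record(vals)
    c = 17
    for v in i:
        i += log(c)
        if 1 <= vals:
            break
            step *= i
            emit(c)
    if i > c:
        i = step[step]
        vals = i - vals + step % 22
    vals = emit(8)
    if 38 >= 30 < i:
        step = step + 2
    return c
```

Transformed code:
def fn(vals, step, c, i):
    i = step[vals]
    if vals <= 15 >= 18:
        return 37
    else:
        step = 25 == step
    record(vals)
    c = 17
    for v in i:
        i = i + log(c)
        if 1 <= vals:
            break
    if i > c:
        i = step[step]
        vals = i - vals + step % 22
    vals = emit(8)
    if 38 >= 30 < i:
        step = step + 2
    return c

14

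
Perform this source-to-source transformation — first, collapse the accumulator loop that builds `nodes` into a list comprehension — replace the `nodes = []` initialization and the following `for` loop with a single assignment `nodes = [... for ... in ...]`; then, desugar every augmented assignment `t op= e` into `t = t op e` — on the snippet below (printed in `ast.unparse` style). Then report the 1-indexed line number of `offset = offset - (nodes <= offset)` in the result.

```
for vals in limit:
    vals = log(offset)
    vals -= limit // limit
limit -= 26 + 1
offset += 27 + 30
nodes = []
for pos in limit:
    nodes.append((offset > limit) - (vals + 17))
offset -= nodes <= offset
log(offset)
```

Transformed code:
for vals in limit:
    vals = log(offset)
    vals = vals - limit // limit
limit = limit - (26 + 1)
offset = offset + (27 + 30)
nodes = [(offset > limit) - (vals + 17) for pos in limit]
offset = offset - (nodes <= offset)
log(offset)

7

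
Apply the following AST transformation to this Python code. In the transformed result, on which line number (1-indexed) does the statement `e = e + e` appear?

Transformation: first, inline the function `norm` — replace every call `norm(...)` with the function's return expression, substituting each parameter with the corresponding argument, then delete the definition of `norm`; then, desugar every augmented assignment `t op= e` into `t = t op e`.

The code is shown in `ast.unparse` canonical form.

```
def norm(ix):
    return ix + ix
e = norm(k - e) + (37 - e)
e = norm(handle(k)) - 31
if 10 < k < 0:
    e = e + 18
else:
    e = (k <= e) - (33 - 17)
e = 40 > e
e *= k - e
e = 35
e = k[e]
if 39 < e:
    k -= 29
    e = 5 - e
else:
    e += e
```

15

Transformed code:
e = k - e + (k - e) + (37 - e)
e = handle(k) + handle(k) - 31
if 10 < k < 0:
    e = e + 18
else:
    e = (k <= e) - (33 - 17)
e = 40 > e
e = e * (k - e)
e = 35
e = k[e]
if 39 < e:
    k = k - 29
    e = 5 - e
else:
    e = e + e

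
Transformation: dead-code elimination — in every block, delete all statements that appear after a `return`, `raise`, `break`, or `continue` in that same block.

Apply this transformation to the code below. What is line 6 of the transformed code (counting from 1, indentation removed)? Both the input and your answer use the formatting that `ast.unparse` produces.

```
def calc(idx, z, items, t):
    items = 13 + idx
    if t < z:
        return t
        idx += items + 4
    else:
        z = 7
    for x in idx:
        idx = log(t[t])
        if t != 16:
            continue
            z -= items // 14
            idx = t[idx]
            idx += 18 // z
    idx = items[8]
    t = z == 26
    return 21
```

Transformed code:
def calc(idx, z, items, t):
    items = 13 + idx
    if t < z:
        return t
    else:
        z = 7
    for x in idx:
        idx = log(t[t])
        if t != 16:
            continue
    idx = items[8]
    t = z == 26
    return 21

z = 7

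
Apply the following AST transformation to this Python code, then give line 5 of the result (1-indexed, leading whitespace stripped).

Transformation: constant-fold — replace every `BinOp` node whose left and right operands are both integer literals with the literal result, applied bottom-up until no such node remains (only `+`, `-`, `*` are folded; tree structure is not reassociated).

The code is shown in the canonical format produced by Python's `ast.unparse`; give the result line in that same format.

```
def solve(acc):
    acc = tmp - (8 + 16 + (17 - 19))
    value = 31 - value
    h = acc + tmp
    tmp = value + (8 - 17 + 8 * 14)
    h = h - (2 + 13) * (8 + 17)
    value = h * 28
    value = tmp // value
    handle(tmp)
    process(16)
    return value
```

Transformed code:
def solve(acc):
    acc = tmp - 22
    value = 31 - value
    h = acc + tmp
    tmp = value + 103
    h = h - 375
    value = h * 28
    value = tmp // value
    handle(tmp)
    process(16)
    return value

tmp = value + 103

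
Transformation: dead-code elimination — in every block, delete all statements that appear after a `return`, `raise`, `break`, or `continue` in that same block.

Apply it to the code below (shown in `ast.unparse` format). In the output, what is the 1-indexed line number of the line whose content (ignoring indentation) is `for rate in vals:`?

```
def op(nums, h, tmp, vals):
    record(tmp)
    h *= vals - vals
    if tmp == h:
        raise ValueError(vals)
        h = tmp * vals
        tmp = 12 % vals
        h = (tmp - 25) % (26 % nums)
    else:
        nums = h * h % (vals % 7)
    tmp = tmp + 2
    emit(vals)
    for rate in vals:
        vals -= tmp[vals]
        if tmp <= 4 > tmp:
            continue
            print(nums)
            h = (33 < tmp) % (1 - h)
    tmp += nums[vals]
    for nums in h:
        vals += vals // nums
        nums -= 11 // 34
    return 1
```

10

Transformed code:
def op(nums, h, tmp, vals):
    record(tmp)
    h *= vals - vals
    if tmp == h:
        raise ValueError(vals)
    else:
        nums = h * h % (vals % 7)
    tmp = tmp + 2
    emit(vals)
    for rate in vals:
        vals -= tmp[vals]
        if tmp <= 4 > tmp:
            continue
    tmp += nums[vals]
    for nums in h:
        vals += vals // nums
        nums -= 11 // 34
    return 1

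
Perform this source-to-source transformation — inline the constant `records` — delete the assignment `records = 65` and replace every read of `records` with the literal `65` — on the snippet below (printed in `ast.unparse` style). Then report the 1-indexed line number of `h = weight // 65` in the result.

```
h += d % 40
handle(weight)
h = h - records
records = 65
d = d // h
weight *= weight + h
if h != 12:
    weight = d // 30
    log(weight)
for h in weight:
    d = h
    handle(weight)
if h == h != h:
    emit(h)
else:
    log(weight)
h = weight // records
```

16

Transformed code:
h += d % 40
handle(weight)
h = h - 65
d = d // h
weight *= weight + h
if h != 12:
    weight = d // 30
    log(weight)
for h in weight:
    d = h
    handle(weight)
if h == h != h:
    emit(h)
else:
    log(weight)
h = weight // 65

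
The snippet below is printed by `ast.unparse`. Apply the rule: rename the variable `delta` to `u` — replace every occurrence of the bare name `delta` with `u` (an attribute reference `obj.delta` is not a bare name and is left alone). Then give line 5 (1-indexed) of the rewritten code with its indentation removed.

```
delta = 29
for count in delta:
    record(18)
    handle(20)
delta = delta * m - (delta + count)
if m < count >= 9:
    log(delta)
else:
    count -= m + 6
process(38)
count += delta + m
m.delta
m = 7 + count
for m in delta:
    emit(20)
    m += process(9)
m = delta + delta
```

u = u * m - (u + count)

Transformed code:
u = 29
for count in u:
    record(18)
    handle(20)
u = u * m - (u + count)
if m < count >= 9:
    log(u)
else:
    count -= m + 6
process(38)
count += u + m
m.delta
m = 7 + count
for m in u:
    emit(20)
    m += process(9)
m = u + u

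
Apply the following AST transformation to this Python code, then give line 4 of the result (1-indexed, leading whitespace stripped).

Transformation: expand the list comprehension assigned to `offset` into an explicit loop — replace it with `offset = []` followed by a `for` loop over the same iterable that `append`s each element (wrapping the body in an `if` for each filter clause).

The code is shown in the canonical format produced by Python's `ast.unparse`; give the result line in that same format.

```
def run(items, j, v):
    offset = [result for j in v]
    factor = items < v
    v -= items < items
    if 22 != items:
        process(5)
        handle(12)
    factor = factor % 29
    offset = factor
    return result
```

Transformed code:
def run(items, j, v):
    offset = []
    for j in v:
        offset.append(result)
    factor = items < v
    v -= items < items
    if 22 != items:
        process(5)
        handle(12)
    factor = factor % 29
    offset = factor
    return result

offset.append(result)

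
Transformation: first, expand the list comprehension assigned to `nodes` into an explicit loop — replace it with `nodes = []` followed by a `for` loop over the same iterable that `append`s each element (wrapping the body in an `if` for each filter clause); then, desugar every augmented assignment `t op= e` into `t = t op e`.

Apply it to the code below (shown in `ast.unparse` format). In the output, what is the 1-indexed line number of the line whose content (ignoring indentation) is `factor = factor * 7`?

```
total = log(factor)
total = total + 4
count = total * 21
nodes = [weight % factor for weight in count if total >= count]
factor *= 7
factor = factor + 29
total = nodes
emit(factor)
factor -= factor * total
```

Transformed code:
total = log(factor)
total = total + 4
count = total * 21
nodes = []
for weight in count:
    if total >= count:
        nodes.append(weight % factor)
factor = factor * 7
factor = factor + 29
total = nodes
emit(factor)
factor = factor - factor * total

8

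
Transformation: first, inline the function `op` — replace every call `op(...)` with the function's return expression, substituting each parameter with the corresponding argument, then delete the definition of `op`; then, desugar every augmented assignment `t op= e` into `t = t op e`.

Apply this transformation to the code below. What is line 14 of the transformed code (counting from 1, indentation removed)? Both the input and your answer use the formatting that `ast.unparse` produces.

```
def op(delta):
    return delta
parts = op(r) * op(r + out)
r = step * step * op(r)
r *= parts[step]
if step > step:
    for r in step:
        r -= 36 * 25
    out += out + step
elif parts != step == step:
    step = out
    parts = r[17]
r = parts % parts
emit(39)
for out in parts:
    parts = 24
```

Transformed code:
parts = r * (r + out)
r = step * step * r
r = r * parts[step]
if step > step:
    for r in step:
        r = r - 36 * 25
    out = out + (out + step)
elif parts != step == step:
    step = out
    parts = r[17]
r = parts % parts
emit(39)
for out in parts:
    parts = 24

parts = 24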